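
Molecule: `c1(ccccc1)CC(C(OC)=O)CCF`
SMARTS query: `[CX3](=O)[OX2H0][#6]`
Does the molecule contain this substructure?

Yes

The pattern [CX3](=O)[OX2H0][#6] describes a carbonyl carbon bonded to an oxygen that is itself bonded to carbon (no H on that O) — an ester.
The molecule carries a methyl-ester group (-C(=O)OCH3), whose atoms satisfy every constraint of the query, so the pattern matches.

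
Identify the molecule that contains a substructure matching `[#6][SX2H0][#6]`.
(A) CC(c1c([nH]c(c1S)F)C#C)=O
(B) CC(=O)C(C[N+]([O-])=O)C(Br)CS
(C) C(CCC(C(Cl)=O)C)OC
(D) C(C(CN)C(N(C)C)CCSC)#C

D

[#6][SX2H0][#6] describes an aliphatic sulfur bridging two carbons with no H on the sulfur (a thioether).
(A) has a thiol (-SH) but the sulfur has H1, not H0 bridging two carbons.
(B) has a thiol (-SH) but the sulfur has H1, not H0 bridging two carbons.
(C) has a methoxy ether (-OCH3) but the bridging atom is O, not S.
(D) contains a methylthio ether (-SCH3), which satisfies every atom and bond constraint.
So the answer is (D).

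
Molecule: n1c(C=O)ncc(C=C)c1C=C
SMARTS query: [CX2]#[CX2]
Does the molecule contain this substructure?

The pattern [CX2]#[CX2] describes a carbon-carbon triple bond — an alkyne.
The closest candidate here is a vinyl group (-CH=CH2), but the C=C is a double bond; both carbons are CX3, not CX2. No other fragment satisfies the full query, so there is no match.

No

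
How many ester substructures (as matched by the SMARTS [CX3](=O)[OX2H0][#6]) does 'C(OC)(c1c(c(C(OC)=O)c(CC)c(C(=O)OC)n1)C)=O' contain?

3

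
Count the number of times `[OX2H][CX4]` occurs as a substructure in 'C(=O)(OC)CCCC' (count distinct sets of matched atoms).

0

[OX2H][CX4] is the SMARTS for an aliphatic alcohol: a hydroxyl oxygen bound to an sp3 (X4) carbon.
No fragment in the molecule satisfies every constraint, giving 0 matches.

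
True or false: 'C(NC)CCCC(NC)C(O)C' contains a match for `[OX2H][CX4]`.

True

The pattern [OX2H][CX4] describes a hydroxyl oxygen bound to an sp3 (X4) carbon — an aliphatic alcohol.
The molecule carries a hydroxyl group (-OH), whose atoms satisfy every constraint of the query, so the pattern matches.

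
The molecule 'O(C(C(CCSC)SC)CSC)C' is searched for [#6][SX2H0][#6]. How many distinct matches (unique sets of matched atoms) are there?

[#6][SX2H0][#6] is the SMARTS for a thioether: an aliphatic sulfur bridging two carbons with no H on the sulfur.
The molecule carries 3 separate instances of a methylthio ether (-SCH3) meeting every constraint; each maps to a distinct set of atoms, giving 3 matches.

3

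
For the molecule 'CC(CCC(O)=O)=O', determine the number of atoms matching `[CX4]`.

Check the 8 heavy atoms by environment: 3× C (X4) → match; 2× C (X3) → no; 2× O (X1) → no; 1× O (X2) → no.
That gives 3 matching atoms.

3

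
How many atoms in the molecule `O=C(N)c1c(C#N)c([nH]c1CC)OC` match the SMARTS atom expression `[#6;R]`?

4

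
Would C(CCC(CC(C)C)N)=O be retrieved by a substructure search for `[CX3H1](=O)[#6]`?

Yes

The pattern [CX3H1](=O)[#6] describes an sp2 carbon with one H, double-bonded to O and single-bonded to carbon — an aldehyde.
The molecule carries an aldehyde (-CHO), whose atoms satisfy every constraint of the query, so the pattern matches.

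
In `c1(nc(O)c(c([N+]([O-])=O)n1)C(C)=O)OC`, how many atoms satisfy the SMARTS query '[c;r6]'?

The query [c;r6] means: aromatic carbon that belongs to a six-membered ring.
Check the 15 heavy atoms by environment: 2× n (aromatic, in 6-ring) → no; 4× c (aromatic, in 6-ring) → match; 3× C (acyclic) → no; 4× O (acyclic) → no; 1× N (charge +1, acyclic) → no; 1× O (charge -1, acyclic) → no.
That gives 4 matching atoms.

4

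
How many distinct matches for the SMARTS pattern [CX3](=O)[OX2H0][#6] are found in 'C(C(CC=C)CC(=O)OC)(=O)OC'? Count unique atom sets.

[CX3](=O)[OX2H0][#6] is the SMARTS for an ester: a carbonyl carbon bonded to an oxygen that is itself bonded to carbon (no H on that O).
The molecule carries 2 separate instances of a methyl-ester group (-C(=O)OCH3) meeting every constraint; each maps to a distinct set of atoms, giving 2 matches.

2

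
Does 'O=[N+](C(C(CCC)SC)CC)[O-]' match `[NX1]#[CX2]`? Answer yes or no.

No

The pattern [NX1]#[CX2] describes a nitrogen triple-bonded to a two-connected carbon — a nitrile.
The closest candidate here is a nitro group (-[N+](=O)[O-]), but there is no C#N triple bond. No other fragment satisfies the full query, so there is no match.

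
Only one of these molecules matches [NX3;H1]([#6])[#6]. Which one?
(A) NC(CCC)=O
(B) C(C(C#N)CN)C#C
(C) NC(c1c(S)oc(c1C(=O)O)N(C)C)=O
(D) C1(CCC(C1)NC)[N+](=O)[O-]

D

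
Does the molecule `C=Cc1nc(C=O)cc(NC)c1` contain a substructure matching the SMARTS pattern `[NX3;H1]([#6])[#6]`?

Yes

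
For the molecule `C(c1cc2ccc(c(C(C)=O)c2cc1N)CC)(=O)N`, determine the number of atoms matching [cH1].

4

Check the 19 heavy atoms by environment: 6× c (aromatic, H0) → no; 4× c (aromatic, H1) → match; 2× C (H0) → no; 2× O (H0) → no; 2× C (H3) → no; 2× N (H2) → no; 1× C (H2) → no.
That gives 4 matching atoms.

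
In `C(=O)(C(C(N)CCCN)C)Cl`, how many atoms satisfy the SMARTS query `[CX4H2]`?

The query [CX4H2] means: sp3 carbon (X4) with exactly two hydrogens.
Check the 11 heavy atoms by environment: 1× C (H3, X4) → no; 2× C (H1, X4) → no; 3× C (H2, X4) → match; 2× N (H2, X3) → no; 1× C (H0, X3) → no; 1× O (H0, X1) → no; 1× Cl (H0, X1) → no.
That gives 3 matching atoms.

3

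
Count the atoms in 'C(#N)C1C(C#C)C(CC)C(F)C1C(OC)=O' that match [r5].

5

Check the 16 heavy atoms by environment: 5× C (in 5-ring) → match; 7× C (acyclic) → no; 2× O (acyclic) → no; 1× N (acyclic) → no; 1× F (acyclic) → no.
That gives 5 matching atoms.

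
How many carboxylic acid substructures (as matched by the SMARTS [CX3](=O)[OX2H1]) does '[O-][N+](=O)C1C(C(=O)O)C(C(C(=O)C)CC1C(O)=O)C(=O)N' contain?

2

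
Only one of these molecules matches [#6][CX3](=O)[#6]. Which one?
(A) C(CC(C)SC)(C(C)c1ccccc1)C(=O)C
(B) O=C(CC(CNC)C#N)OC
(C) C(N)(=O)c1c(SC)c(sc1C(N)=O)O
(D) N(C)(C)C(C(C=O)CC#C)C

A

[#6][CX3](=O)[#6] describes a carbonyl carbon (no H) flanked by two carbons (a ketone).
(A) contains an acetyl/ketone group (-C(=O)CH3), which satisfies every atom and bond constraint.
(B) has a methyl-ester group (-C(=O)OCH3) but one neighbour of the carbonyl carbon is O, not C.
(C) has a primary amide (-C(=O)NH2) but one neighbour of the carbonyl carbon is N, not C.
(D) has an aldehyde (-CHO) but the carbonyl carbon has H1, so it is not flanked by two carbons.
So the answer is (A).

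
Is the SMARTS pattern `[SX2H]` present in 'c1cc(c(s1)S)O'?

The pattern [SX2H] describes an aliphatic sulfur with two connections, one being H — a thiol.
The molecule carries a thiol (-SH), whose atoms satisfy every constraint of the query, so the pattern matches.

Yes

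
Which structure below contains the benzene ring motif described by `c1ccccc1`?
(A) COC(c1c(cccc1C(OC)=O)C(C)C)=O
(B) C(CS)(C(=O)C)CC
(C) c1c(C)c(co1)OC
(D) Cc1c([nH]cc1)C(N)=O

A

c1ccccc1 describes six aromatic carbons in a ring (a benzene ring).
(A) contains the required atom environment, so the pattern matches.
(B) has a methyl group (-CH3) but no six-membered all-carbon aromatic ring is present.
(C) has a methyl group (-CH3) but no six-membered all-carbon aromatic ring is present.
(D) has a methyl group (-CH3) but no six-membered all-carbon aromatic ring is present.
So the answer is (A).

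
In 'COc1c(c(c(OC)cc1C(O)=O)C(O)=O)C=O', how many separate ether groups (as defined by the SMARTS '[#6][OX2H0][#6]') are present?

2

[#6][OX2H0][#6] is the SMARTS for an ether: an aliphatic oxygen bridging two carbons with no H on the oxygen.
The molecule carries 2 separate instances of a methoxy ether (-OCH3) meeting every constraint; each maps to a distinct set of atoms, giving 2 matches.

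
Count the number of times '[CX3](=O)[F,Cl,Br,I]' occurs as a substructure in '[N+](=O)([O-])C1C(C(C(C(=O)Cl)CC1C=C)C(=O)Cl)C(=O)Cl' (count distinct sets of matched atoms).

[CX3](=O)[F,Cl,Br,I] is the SMARTS for an acyl halide: a carbonyl carbon bonded to a halogen.
The molecule carries 3 separate instances of an acyl chloride (-C(=O)Cl) meeting every constraint; each maps to a distinct set of atoms, giving 3 matches.

3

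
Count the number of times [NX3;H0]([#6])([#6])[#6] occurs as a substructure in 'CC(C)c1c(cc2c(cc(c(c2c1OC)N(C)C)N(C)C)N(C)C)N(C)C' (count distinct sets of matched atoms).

[NX3;H0]([#6])([#6])[#6] is the SMARTS for a tertiary amine: a trivalent nitrogen with no H, bonded to three carbons.
The molecule carries 4 separate instances of a dimethylamino group (-N(CH3)2) meeting every constraint; each maps to a distinct set of atoms, giving 4 matches.

4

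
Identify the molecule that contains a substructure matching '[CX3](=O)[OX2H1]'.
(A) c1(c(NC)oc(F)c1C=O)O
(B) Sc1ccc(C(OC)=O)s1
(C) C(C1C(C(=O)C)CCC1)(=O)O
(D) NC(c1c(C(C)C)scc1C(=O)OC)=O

C

[CX3](=O)[OX2H1] describes an sp2 carbon double-bonded to O and single-bonded to an -OH oxygen (a carboxylic acid).
(A) has an aldehyde (-CHO) but there is no singly-bonded oxygen on the carbonyl carbon.
(B) has a methyl-ester group (-C(=O)OCH3) but the singly-bonded O has no H (OX2H0, not OX2H1).
(C) contains a carboxylic acid group (-C(=O)OH), which satisfies every atom and bond constraint.
(D) has a primary amide (-C(=O)NH2) but the carbonyl is bonded to N, not to an -OH oxygen.
So the answer is (C).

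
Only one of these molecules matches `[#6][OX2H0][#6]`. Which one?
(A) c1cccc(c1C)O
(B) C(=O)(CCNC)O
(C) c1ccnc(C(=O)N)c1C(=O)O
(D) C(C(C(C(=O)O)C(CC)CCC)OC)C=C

[#6][OX2H0][#6] describes an aliphatic oxygen bridging two carbons with no H on the oxygen (an ether).
(A) has a hydroxyl group (-OH) but the oxygen has H1, not H0 bridging two carbons.
(B) has a carboxylic acid group (-C(=O)OH) but the -OH oxygen has H1; the =O is OX1, not OX2.
(C) has a carboxylic acid group (-C(=O)OH) but the -OH oxygen has H1; the =O is OX1, not OX2.
(D) contains a methoxy ether (-OCH3), which satisfies every atom and bond constraint.
So the answer is (D).

D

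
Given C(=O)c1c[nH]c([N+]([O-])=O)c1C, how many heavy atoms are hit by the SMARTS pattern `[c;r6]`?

0

Check the 11 heavy atoms by environment: 1× n (aromatic, in 5-ring) → no; 4× c (aromatic, in 5-ring) → no; 2× C (acyclic) → no; 2× O (acyclic) → no; 1× N (charge +1, acyclic) → no; 1× O (charge -1, acyclic) → no.
No environment satisfies the query, so 0 matching atoms.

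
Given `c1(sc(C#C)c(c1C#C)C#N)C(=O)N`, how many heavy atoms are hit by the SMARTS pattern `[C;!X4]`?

6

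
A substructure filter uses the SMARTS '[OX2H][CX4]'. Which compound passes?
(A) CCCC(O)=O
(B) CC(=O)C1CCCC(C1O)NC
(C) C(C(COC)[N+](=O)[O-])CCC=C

B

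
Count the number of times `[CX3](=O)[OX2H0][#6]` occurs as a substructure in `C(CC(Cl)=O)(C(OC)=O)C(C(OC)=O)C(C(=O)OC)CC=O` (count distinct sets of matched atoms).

[CX3](=O)[OX2H0][#6] is the SMARTS for an ester: a carbonyl carbon bonded to an oxygen that is itself bonded to carbon (no H on that O).
The molecule carries 3 separate instances of a methyl-ester group (-C(=O)OCH3) meeting every constraint; each maps to a distinct set of atoms, giving 3 matches.

3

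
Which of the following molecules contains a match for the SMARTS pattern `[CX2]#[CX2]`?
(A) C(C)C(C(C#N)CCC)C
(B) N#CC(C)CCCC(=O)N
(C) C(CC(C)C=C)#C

C

[CX2]#[CX2] describes a carbon-carbon triple bond (an alkyne).
(A) has a nitrile (-C#N) but the triple bond is C#N, not C#C.
(B) has a nitrile (-C#N) but the triple bond is C#N, not C#C.
(C) contains an ethynyl group (-C#CH), which satisfies every atom and bond constraint.
So the answer is (C).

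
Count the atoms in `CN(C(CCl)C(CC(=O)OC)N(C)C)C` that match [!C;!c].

The query [!C;!c] means: neither aliphatic nor aromatic carbon — same as [!#6].
Check the 15 heavy atoms by environment: 10× C → no; 2× O → match; 2× N → match; 1× Cl → match.
Summing the matching environments: 2 + 2 + 1 = 5 matching atoms.

5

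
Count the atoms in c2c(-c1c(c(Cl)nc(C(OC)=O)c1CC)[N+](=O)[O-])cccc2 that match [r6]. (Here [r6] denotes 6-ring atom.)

The query [r6] means: r6 matches atoms in a six-membered ring.
Check the 22 heavy atoms by environment: 1× n (aromatic, in 6-ring) → match; 11× c (aromatic, in 6-ring) → match; 4× C (acyclic) → no; 3× O (acyclic) → no; 1× N (charge +1, acyclic) → no; 1× O (charge -1, acyclic) → no; 1× Cl (acyclic) → no.
Summing the matching environments: 1 + 11 = 12 matching atoms.

12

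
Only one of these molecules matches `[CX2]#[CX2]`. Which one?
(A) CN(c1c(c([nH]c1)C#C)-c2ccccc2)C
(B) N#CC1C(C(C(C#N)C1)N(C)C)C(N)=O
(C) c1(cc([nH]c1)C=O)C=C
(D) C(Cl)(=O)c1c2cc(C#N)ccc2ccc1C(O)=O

[CX2]#[CX2] describes a carbon-carbon triple bond (an alkyne).
(A) contains an ethynyl group (-C#CH), which satisfies every atom and bond constraint.
(B) has a nitrile (-C#N) but the triple bond is C#N, not C#C.
(C) has a vinyl group (-CH=CH2) but the C=C is a double bond; both carbons are CX3, not CX2.
(D) has a nitrile (-C#N) but the triple bond is C#N, not C#C.
So the answer is (A).

A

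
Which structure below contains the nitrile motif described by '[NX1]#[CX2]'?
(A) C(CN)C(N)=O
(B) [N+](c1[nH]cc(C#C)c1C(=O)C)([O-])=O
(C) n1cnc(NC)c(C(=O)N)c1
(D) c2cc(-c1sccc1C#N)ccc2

D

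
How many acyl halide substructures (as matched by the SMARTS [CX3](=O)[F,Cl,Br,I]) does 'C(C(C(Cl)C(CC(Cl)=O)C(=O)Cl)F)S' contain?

2

[CX3](=O)[F,Cl,Br,I] is the SMARTS for an acyl halide: a carbonyl carbon bonded to a halogen.
The molecule carries 2 separate instances of an acyl chloride (-C(=O)Cl) meeting every constraint; each maps to a distinct set of atoms, giving 2 matches.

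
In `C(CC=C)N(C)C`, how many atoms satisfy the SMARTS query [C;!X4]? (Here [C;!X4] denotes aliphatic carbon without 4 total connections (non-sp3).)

2

The query [C;!X4] means: aliphatic carbon that does not have four total connections.
Check the 7 heavy atoms by environment: 4× C (X4) → no; 2× C (X3) → match; 1× N (X3) → no.
That gives 2 matching atoms.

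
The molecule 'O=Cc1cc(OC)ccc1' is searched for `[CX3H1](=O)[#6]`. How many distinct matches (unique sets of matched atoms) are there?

1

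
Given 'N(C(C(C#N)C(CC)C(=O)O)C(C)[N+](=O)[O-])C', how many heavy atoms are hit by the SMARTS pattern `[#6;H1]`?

Check the 17 heavy atoms by environment: 3× C (H3) → no; 1× C (H2) → no; 4× C (H1) → match; 2× C (H0) → no; 1× N (H0) → no; 1× N (charge +1, H0) → no; 1× O (charge -1, H0) → no; 2× O (H0) → no; 1× O (H1) → no; 1× N (H1) → no.
That gives 4 matching atoms.

4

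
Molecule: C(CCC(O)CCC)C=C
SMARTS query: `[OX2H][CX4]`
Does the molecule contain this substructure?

Yes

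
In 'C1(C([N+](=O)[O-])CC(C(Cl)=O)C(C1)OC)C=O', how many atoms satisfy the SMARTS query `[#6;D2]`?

3

The query [#6;D2] means: any carbon bonded to exactly two heavy atoms.
Check the 16 heavy atoms by environment: 5× C (D3) → no; 3× C (D2) → match; 3× O (D1) → no; 1× Cl (D1) → no; 1× O (D2) → no; 1× C (D1) → no; 1× N (charge +1, D3) → no; 1× O (charge -1, D1) → no.
That gives 3 matching atoms.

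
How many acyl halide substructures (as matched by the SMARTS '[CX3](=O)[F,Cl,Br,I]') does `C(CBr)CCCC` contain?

0

[CX3](=O)[F,Cl,Br,I] is the SMARTS for an acyl halide: a carbonyl carbon bonded to a halogen.
No fragment in the molecule satisfies every constraint, giving 0 matches.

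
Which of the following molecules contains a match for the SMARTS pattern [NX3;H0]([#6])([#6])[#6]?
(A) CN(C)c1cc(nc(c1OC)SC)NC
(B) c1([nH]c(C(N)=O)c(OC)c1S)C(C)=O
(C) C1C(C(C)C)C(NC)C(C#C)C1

A

[NX3;H0]([#6])([#6])[#6] describes a trivalent nitrogen with no H, bonded to three carbons (a tertiary amine).
(A) contains a dimethylamino group (-N(CH3)2), which satisfies every atom and bond constraint.
(B) has a primary amide (-C(=O)NH2) but the amide nitrogen has H2 and only one carbon neighbour.
(C) has an N-methylamino group (-NHCH3) but the nitrogen still has one H (H1), not H0.
So the answer is (A).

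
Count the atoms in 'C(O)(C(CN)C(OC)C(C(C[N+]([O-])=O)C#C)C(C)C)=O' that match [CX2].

The query [CX2] means: C with X2: aliphatic carbon with exactly 2 total connections.
Check the 20 heavy atoms by environment: 10× C (X4) → no; 1× C (X3) → no; 2× O (X1) → no; 2× O (X2) → no; 2× C (X2) → match; 1× N (X3) → no; 1× N (charge +1, X3) → no; 1× O (charge -1, X1) → no.
That gives 2 matching atoms.

2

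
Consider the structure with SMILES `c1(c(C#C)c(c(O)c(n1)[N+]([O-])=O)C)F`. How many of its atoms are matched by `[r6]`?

6

The query [r6] means: r6 matches atoms in a six-membered ring.
Check the 14 heavy atoms by environment: 1× n (aromatic, in 6-ring) → match; 5× c (aromatic, in 6-ring) → match; 3× C (acyclic) → no; 1× F (acyclic) → no; 2× O (acyclic) → no; 1× N (charge +1, acyclic) → no; 1× O (charge -1, acyclic) → no.
Summing the matching environments: 1 + 5 = 6 matching atoms.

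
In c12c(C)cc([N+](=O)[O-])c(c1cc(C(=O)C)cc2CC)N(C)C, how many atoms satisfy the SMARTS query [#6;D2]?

4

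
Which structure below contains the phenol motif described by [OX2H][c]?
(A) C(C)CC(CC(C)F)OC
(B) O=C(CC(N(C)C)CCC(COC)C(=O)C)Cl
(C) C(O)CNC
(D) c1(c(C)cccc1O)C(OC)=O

D

[OX2H][c] describes a hydroxyl oxygen attached to an aromatic carbon (a phenol).
(A) has a methoxy ether (-OCH3) but the oxygen has H0, not H1.
(B) has a methoxy ether (-OCH3) but the oxygen has H0, not H1.
(C) has a hydroxyl group (-OH) but the -OH is on an aliphatic carbon, not an aromatic c.
(D) contains a hydroxyl group (-OH), which satisfies every atom and bond constraint.
So the answer is (D).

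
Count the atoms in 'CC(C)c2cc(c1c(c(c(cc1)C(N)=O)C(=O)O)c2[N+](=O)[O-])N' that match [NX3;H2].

2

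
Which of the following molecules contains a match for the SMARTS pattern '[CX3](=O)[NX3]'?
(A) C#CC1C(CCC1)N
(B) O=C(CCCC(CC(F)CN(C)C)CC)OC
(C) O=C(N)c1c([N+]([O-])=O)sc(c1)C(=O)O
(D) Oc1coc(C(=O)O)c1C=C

[CX3](=O)[NX3] describes a carbonyl carbon bonded to a trivalent nitrogen (an amide).
(A) has a primary amino group (-NH2) but the -NH2 is not attached to a carbonyl carbon.
(B) has a methyl-ester group (-C(=O)OCH3) but the carbonyl is bonded to O, not to an NX3 nitrogen.
(C) contains a primary amide (-C(=O)NH2), which satisfies every atom and bond constraint.
(D) has a carboxylic acid group (-C(=O)OH) but the carbonyl is bonded to O, not to an NX3 nitrogen.
So the answer is (C).

C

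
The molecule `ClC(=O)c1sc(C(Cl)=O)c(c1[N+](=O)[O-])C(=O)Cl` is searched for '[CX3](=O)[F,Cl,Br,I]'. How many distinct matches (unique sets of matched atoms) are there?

3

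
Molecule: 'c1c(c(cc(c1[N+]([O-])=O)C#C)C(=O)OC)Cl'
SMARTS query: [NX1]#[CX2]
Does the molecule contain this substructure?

No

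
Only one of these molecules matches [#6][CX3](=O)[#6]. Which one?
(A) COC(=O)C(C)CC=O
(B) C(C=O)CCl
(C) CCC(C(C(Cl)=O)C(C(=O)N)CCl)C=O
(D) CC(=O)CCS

D

[#6][CX3](=O)[#6] describes a carbonyl carbon (no H) flanked by two carbons (a ketone).
(A) has an aldehyde (-CHO) but the carbonyl carbon has H1, so it is not flanked by two carbons.
(B) has an aldehyde (-CHO) but the carbonyl carbon has H1, so it is not flanked by two carbons.
(C) has a primary amide (-C(=O)NH2) but one neighbour of the carbonyl carbon is N, not C.
(D) contains an acetyl/ketone group (-C(=O)CH3), which satisfies every atom and bond constraint.
So the answer is (D).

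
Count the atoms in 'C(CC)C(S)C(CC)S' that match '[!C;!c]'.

2

The query [!C;!c] means: neither aliphatic nor aromatic carbon — same as [!#6].
Check the 9 heavy atoms by environment: 7× C → no; 2× S → match.
That gives 2 matching atoms.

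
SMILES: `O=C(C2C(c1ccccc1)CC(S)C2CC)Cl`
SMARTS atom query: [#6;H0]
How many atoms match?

2

The query [#6;H0] means: any carbon with no attached hydrogen.
Check the 17 heavy atoms by environment: 4× C (H1) → no; 2× C (H2) → no; 1× C (H0) → match; 1× O (H0) → no; 1× Cl (H0) → no; 1× c (aromatic, H0) → match; 5× c (aromatic, H1) → no; 1× C (H3) → no; 1× S (H1) → no.
Summing the matching environments: 1 + 1 = 2 matching atoms.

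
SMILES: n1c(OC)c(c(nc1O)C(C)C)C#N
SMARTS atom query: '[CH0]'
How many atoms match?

The query [CH0] means: aliphatic carbon with no attached hydrogen.
Check the 14 heavy atoms by environment: 2× n (aromatic, H0) → no; 4× c (aromatic, H0) → no; 1× C (H0) → match; 1× N (H0) → no; 1× C (H1) → no; 3× C (H3) → no; 1× O (H1) → no; 1× O (H0) → no.
That gives 1 matching atom.

1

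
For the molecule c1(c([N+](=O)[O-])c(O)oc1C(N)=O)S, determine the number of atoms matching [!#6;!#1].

Check the 13 heavy atoms by environment: 1× o (aromatic) → match; 4× c (aromatic) → no; 1× C → no; 3× O → match; 1× N → match; 1× S → match; 1× N (charge +1) → match; 1× O (charge -1) → match.
Summing the matching environments: 1 + 3 + 1 + 1 + 1 + 1 = 8 matching atoms.

8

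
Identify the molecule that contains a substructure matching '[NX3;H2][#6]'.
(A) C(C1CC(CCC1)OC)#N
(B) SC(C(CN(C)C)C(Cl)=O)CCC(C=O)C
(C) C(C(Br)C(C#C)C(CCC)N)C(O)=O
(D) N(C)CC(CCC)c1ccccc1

[NX3;H2][#6] describes a trivalent nitrogen with two H attached to carbon (a primary amine).
(A) has a nitrile (-C#N) but the nitrogen is NX1 (triple-bonded), not NX3 with two H.
(B) has a dimethylamino group (-N(CH3)2) but the nitrogen has H0, not H2.
(C) contains a primary amino group (-NH2), which satisfies every atom and bond constraint.
(D) has an N-methylamino group (-NHCH3) but the nitrogen bears two carbons and only one H (H1), not H2.
So the answer is (C).

C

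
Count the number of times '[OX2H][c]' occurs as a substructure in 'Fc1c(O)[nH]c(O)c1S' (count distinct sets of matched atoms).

[OX2H][c] is the SMARTS for a phenol: a hydroxyl oxygen attached to an aromatic carbon.
The molecule carries 2 separate instances of a hydroxyl group (-OH) meeting every constraint; each maps to a distinct set of atoms, giving 2 matches.

2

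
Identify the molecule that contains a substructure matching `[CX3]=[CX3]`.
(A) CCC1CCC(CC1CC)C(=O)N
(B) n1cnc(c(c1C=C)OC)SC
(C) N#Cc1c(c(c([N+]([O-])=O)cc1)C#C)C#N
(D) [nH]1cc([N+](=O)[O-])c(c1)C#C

[CX3]=[CX3] describes a non-aromatic C=C double bond between two sp2 carbons (an alkene).
(A) has an ethyl group (-CH2CH3) but its C-C bond is a single bond between CX4 carbons, not CX3=CX3.
(B) contains a vinyl group (-CH=CH2), which satisfies every atom and bond constraint.
(C) has an ethynyl group (-C#CH) but the C-C bond is a triple bond, not a double bond.
(D) has an ethynyl group (-C#CH) but the C-C bond is a triple bond, not a double bond.
So the answer is (B).

B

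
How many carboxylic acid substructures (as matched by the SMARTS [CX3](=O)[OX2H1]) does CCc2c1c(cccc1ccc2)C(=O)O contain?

1

[CX3](=O)[OX2H1] is the SMARTS for a carboxylic acid: an sp2 carbon double-bonded to O and single-bonded to an -OH oxygen.
Exactly one fragment in the molecule meets all constraints, giving 1 match.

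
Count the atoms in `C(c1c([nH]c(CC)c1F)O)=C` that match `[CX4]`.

The query [CX4] means: C with X4: aliphatic carbon with exactly 4 total connections (bonds + H).
Check the 11 heavy atoms by environment: 1× n (aromatic, X3) → no; 4× c (aromatic, X3) → no; 1× O (X2) → no; 1× F (X1) → no; 2× C (X3) → no; 2× C (X4) → match.
That gives 2 matching atoms.

2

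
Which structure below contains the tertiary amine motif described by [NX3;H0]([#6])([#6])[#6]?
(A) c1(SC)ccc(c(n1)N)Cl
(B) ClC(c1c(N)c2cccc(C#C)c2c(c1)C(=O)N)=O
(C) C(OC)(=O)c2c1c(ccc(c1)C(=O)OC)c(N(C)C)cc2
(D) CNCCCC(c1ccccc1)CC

C

[NX3;H0]([#6])([#6])[#6] describes a trivalent nitrogen with no H, bonded to three carbons (a tertiary amine).
(A) has a primary amino group (-NH2) but the nitrogen has H2, not H0 with three carbons.
(B) has a primary amino group (-NH2) but the nitrogen has H2, not H0 with three carbons.
(C) contains a dimethylamino group (-N(CH3)2), which satisfies every atom and bond constraint.
(D) has an N-methylamino group (-NHCH3) but the nitrogen still has one H (H1), not H0.
So the answer is (C).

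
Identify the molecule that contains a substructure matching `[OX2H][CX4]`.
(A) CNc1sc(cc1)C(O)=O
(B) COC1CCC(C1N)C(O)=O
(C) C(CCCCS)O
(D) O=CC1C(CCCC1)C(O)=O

[OX2H][CX4] describes a hydroxyl oxygen bound to an sp3 (X4) carbon (an aliphatic alcohol).
(A) has a carboxylic acid group (-C(=O)OH) but the -OH is on a CX3 carbonyl carbon, not a CX4 carbon.
(B) has a methoxy ether (-OCH3) but the oxygen has H0 (ether), not H1.
(C) contains a hydroxyl group (-OH), which satisfies every atom and bond constraint.
(D) has a carboxylic acid group (-C(=O)OH) but the -OH is on a CX3 carbonyl carbon, not a CX4 carbon.
So the answer is (C).

C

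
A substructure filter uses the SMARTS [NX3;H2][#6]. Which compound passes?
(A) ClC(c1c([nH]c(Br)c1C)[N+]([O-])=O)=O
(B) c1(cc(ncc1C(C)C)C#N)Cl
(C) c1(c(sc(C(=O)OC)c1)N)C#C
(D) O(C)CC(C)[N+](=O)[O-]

C

[NX3;H2][#6] describes a trivalent nitrogen with two H attached to carbon (a primary amine).
(A) has a nitro group (-[N+](=O)[O-]) but the nitrogen is [N+] with no H, not NX3H2.
(B) has a nitrile (-C#N) but the nitrogen is NX1 (triple-bonded), not NX3 with two H.
(C) contains a primary amino group (-NH2), which satisfies every atom and bond constraint.
(D) has a nitro group (-[N+](=O)[O-]) but the nitrogen is [N+] with no H, not NX3H2.
So the answer is (C).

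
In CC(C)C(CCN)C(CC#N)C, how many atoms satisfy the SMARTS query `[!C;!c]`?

The query [!C;!c] means: neither aliphatic nor aromatic carbon — same as [!#6].
Check the 12 heavy atoms by environment: 10× C → no; 2× N → match.
That gives 2 matching atoms.

2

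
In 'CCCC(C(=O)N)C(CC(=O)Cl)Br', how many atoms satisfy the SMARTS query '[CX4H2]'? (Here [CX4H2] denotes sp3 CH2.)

3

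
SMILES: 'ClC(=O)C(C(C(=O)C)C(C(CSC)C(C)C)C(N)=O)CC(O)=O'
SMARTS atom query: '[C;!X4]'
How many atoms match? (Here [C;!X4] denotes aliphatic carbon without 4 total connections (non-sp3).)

The query [C;!X4] means: aliphatic carbon that does not have four total connections.
Check the 23 heavy atoms by environment: 11× C (X4) → no; 4× C (X3) → match; 4× O (X1) → no; 1× O (X2) → no; 1× S (X2) → no; 1× Cl (X1) → no; 1× N (X3) → no.
That gives 4 matching atoms.

4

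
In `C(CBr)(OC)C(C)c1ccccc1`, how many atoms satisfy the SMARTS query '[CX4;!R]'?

5

Check the 13 heavy atoms by environment: 5× C (X4, acyclic) → match; 1× Br (X1, acyclic) → no; 1× O (X2, acyclic) → no; 6× c (aromatic, X3, in 6-ring) → no.
That gives 5 matching atoms.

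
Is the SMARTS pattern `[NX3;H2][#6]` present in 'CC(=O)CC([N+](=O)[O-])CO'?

No

The pattern [NX3;H2][#6] describes a trivalent nitrogen with two H attached to carbon — a primary amine.
The closest candidate here is a nitro group (-[N+](=O)[O-]), but the nitrogen is [N+] with no H, not NX3H2. No other fragment satisfies the full query, so there is no match.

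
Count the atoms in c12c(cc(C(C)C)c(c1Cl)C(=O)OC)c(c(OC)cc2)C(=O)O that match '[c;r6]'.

The query [c;r6] means: aromatic carbon that belongs to a six-membered ring.
Check the 23 heavy atoms by environment: 10× c (aromatic, in 6-ring) → match; 5× O (acyclic) → no; 7× C (acyclic) → no; 1× Cl (acyclic) → no.
That gives 10 matching atoms.

10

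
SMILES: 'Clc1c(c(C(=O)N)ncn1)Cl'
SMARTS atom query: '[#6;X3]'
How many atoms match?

5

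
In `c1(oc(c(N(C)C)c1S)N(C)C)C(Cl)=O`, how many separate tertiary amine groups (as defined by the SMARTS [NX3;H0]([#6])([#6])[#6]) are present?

[NX3;H0]([#6])([#6])[#6] is the SMARTS for a tertiary amine: a trivalent nitrogen with no H, bonded to three carbons.
The molecule carries 2 separate instances of a dimethylamino group (-N(CH3)2) meeting every constraint; each maps to a distinct set of atoms, giving 2 matches.

2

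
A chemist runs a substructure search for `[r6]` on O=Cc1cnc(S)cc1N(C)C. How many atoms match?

Check the 12 heavy atoms by environment: 1× n (aromatic, in 6-ring) → match; 5× c (aromatic, in 6-ring) → match; 1× N (acyclic) → no; 3× C (acyclic) → no; 1× O (acyclic) → no; 1× S (acyclic) → no.
Summing the matching environments: 1 + 5 = 6 matching atoms.

6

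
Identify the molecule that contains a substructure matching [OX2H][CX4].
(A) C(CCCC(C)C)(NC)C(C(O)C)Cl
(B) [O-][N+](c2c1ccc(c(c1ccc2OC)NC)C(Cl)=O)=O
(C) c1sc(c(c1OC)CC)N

A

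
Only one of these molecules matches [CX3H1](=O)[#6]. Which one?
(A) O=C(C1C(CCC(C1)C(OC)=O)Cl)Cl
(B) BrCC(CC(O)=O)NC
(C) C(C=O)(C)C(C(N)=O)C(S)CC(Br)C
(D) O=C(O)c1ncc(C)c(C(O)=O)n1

C

[CX3H1](=O)[#6] describes an sp2 carbon with one H, double-bonded to O and single-bonded to carbon (an aldehyde).
(A) has a methyl-ester group (-C(=O)OCH3) but the carbonyl carbon has H0, not H1.
(B) has a carboxylic acid group (-C(=O)OH) but the carbonyl carbon has H0 and is bonded to O, not H1.
(C) contains an aldehyde (-CHO), which satisfies every atom and bond constraint.
(D) has a carboxylic acid group (-C(=O)OH) but the carbonyl carbon has H0 and is bonded to O, not H1.
So the answer is (C).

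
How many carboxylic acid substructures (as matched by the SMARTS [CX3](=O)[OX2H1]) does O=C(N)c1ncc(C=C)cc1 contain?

0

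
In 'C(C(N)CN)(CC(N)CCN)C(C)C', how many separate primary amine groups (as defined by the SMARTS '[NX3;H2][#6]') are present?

[NX3;H2][#6] is the SMARTS for a primary amine: a trivalent nitrogen with two H attached to carbon.
The molecule carries 4 separate instances of a primary amino group (-NH2) meeting every constraint; each maps to a distinct set of atoms, giving 4 matches.

4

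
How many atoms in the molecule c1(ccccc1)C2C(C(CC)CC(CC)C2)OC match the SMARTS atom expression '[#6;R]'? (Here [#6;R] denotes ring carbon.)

12

Check the 18 heavy atoms by environment: 6× C (in 6-ring) → match; 1× O (acyclic) → no; 5× C (acyclic) → no; 6× c (aromatic, in 6-ring) → match.
Summing the matching environments: 6 + 6 = 12 matching atoms.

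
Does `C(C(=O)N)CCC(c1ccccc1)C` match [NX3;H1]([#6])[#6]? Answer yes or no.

The pattern [NX3;H1]([#6])[#6] describes a trivalent nitrogen with one H, bonded to two carbons — a secondary amine.
The closest candidate here is a primary amide (-C(=O)NH2), but the -C(=O)NH2 nitrogen has H2, not H1. No other fragment satisfies the full query, so there is no match.

No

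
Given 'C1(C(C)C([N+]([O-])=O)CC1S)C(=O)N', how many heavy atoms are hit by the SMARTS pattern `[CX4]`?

The query [CX4] means: C with X4: aliphatic carbon with exactly 4 total connections (bonds + H).
Check the 13 heavy atoms by environment: 6× C (X4) → match; 1× C (X3) → no; 2× O (X1) → no; 1× N (X3) → no; 1× S (X2) → no; 1× N (charge +1, X3) → no; 1× O (charge -1, X1) → no.
That gives 6 matching atoms.

6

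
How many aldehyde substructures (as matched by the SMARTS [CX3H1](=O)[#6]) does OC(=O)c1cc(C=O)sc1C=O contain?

[CX3H1](=O)[#6] is the SMARTS for an aldehyde: an sp2 carbon with one H, double-bonded to O and single-bonded to carbon.
The molecule carries 2 separate instances of an aldehyde (-CHO) meeting every constraint; each maps to a distinct set of atoms, giving 2 matches.

2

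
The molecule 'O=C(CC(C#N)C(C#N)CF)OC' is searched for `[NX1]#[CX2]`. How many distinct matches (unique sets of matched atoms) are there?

2

[NX1]#[CX2] is the SMARTS for a nitrile: a nitrogen triple-bonded to a two-connected carbon.
The molecule carries 2 separate instances of a nitrile (-C#N) meeting every constraint; each maps to a distinct set of atoms, giving 2 matches.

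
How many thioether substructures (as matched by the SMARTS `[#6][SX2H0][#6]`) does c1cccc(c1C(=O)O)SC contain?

1

[#6][SX2H0][#6] is the SMARTS for a thioether: an aliphatic sulfur bridging two carbons with no H on the sulfur.
Exactly one fragment in the molecule meets all constraints, giving 1 match.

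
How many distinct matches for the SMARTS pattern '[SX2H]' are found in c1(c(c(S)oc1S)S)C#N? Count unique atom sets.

[SX2H] is the SMARTS for a thiol: an aliphatic sulfur with two connections, one being H.
The molecule carries 3 separate instances of a thiol (-SH) meeting every constraint; each maps to a distinct set of atoms, giving 3 matches.

3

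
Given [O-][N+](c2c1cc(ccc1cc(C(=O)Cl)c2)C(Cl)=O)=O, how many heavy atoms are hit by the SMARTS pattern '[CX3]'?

The query [CX3] means: C with X3: aliphatic carbon with exactly 3 total connections.
Check the 19 heavy atoms by environment: 10× c (aromatic, X3) → no; 2× C (X3) → match; 3× O (X1) → no; 2× Cl (X1) → no; 1× N (charge +1, X3) → no; 1× O (charge -1, X1) → no.
That gives 2 matching atoms.

2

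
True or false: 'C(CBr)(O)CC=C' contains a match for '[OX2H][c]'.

False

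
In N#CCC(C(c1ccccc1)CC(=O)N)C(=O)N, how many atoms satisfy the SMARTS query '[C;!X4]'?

3

The query [C;!X4] means: aliphatic carbon that does not have four total connections.
Check the 18 heavy atoms by environment: 4× C (X4) → no; 2× C (X3) → match; 2× O (X1) → no; 2× N (X3) → no; 1× C (X2) → match; 1× N (X1) → no; 6× c (aromatic, X3) → no.
Summing the matching environments: 2 + 1 = 3 matching atoms.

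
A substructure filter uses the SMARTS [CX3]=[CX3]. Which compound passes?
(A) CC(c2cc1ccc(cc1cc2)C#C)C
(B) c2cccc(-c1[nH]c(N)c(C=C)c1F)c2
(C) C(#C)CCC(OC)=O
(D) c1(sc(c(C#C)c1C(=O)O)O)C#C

B

[CX3]=[CX3] describes a non-aromatic C=C double bond between two sp2 carbons (an alkene).
(A) has an ethynyl group (-C#CH) but the C-C bond is a triple bond, not a double bond.
(B) contains a vinyl group (-CH=CH2), which satisfies every atom and bond constraint.
(C) has an ethynyl group (-C#CH) but the C-C bond is a triple bond, not a double bond.
(D) has an ethynyl group (-C#CH) but the C-C bond is a triple bond, not a double bond.
So the answer is (B).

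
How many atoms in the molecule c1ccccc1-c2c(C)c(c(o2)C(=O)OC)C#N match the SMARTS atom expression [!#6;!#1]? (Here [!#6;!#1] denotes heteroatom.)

4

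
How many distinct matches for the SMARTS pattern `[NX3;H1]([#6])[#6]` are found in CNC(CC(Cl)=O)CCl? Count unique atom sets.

1

[NX3;H1]([#6])[#6] is the SMARTS for a secondary amine: a trivalent nitrogen with one H, bonded to two carbons.
Exactly one fragment in the molecule meets all constraints, giving 1 match.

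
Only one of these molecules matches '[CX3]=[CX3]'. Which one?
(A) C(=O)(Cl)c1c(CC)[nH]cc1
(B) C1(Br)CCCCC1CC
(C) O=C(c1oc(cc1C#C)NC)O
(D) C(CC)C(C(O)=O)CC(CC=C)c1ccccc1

D

[CX3]=[CX3] describes a non-aromatic C=C double bond between two sp2 carbons (an alkene).
(A) has an ethyl group (-CH2CH3) but its C-C bond is a single bond between CX4 carbons, not CX3=CX3.
(B) has an ethyl group (-CH2CH3) but its C-C bond is a single bond between CX4 carbons, not CX3=CX3.
(C) has an ethynyl group (-C#CH) but the C-C bond is a triple bond, not a double bond.
(D) contains a vinyl group (-CH=CH2), which satisfies every atom and bond constraint.
So the answer is (D).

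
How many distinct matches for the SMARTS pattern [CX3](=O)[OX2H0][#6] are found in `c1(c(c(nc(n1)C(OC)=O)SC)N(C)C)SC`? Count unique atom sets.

1

[CX3](=O)[OX2H0][#6] is the SMARTS for an ester: a carbonyl carbon bonded to an oxygen that is itself bonded to carbon (no H on that O).
Exactly one fragment in the molecule meets all constraints, giving 1 match.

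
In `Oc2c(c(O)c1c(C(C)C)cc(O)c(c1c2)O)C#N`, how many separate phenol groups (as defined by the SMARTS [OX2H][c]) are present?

4

[OX2H][c] is the SMARTS for a phenol: a hydroxyl oxygen attached to an aromatic carbon.
The molecule carries 4 separate instances of a hydroxyl group (-OH) meeting every constraint; each maps to a distinct set of atoms, giving 4 matches.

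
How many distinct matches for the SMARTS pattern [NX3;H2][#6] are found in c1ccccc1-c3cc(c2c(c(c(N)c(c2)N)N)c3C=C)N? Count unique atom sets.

[NX3;H2][#6] is the SMARTS for a primary amine: a trivalent nitrogen with two H attached to carbon.
The molecule carries 4 separate instances of a primary amino group (-NH2) meeting every constraint; each maps to a distinct set of atoms, giving 4 matches.

4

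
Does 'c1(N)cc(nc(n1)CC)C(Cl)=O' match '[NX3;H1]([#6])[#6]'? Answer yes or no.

No

The pattern [NX3;H1]([#6])[#6] describes a trivalent nitrogen with one H, bonded to two carbons — a secondary amine.
The closest candidate here is a primary amino group (-NH2), but the nitrogen has H2 and only one carbon neighbour. No other fragment satisfies the full query, so there is no match.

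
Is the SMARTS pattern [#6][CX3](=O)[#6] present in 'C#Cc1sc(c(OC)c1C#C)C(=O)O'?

The pattern [#6][CX3](=O)[#6] describes a carbonyl carbon (no H) flanked by two carbons — a ketone.
The closest candidate here is a carboxylic acid group (-C(=O)OH), but one neighbour of the carbonyl carbon is O, not C. No other fragment satisfies the full query, so there is no match.

No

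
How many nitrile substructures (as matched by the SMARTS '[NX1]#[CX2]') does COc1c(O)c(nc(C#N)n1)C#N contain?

2

[NX1]#[CX2] is the SMARTS for a nitrile: a nitrogen triple-bonded to a two-connected carbon.
The molecule carries 2 separate instances of a nitrile (-C#N) meeting every constraint; each maps to a distinct set of atoms, giving 2 matches.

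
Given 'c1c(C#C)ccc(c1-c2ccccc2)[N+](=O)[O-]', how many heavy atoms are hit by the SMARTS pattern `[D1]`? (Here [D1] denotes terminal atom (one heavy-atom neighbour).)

3

Check the 17 heavy atoms by environment: 8× c (aromatic, D2) → no; 4× c (aromatic, D3) → no; 1× C (D2) → no; 1× C (D1) → match; 1× N (charge +1, D3) → no; 1× O (charge -1, D1) → match; 1× O (D1) → match.
Summing the matching environments: 1 + 1 + 1 = 3 matching atoms.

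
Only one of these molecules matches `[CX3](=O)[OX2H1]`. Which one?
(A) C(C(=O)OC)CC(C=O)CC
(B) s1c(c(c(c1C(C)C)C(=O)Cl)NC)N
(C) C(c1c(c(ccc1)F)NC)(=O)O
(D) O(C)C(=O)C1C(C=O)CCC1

[CX3](=O)[OX2H1] describes an sp2 carbon double-bonded to O and single-bonded to an -OH oxygen (a carboxylic acid).
(A) has an aldehyde (-CHO) but there is no singly-bonded oxygen on the carbonyl carbon.
(B) has an acyl chloride (-C(=O)Cl) but the carbonyl is bonded to Cl, not to an -OH oxygen.
(C) contains a carboxylic acid group (-C(=O)OH), which satisfies every atom and bond constraint.
(D) has a methyl-ester group (-C(=O)OCH3) but the singly-bonded O has no H (OX2H0, not OX2H1).
So the answer is (C).

C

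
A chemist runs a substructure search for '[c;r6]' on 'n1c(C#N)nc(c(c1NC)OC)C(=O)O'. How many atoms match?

The query [c;r6] means: aromatic carbon that belongs to a six-membered ring.
Check the 15 heavy atoms by environment: 2× n (aromatic, in 6-ring) → no; 4× c (aromatic, in 6-ring) → match; 4× C (acyclic) → no; 2× N (acyclic) → no; 3× O (acyclic) → no.
That gives 4 matching atoms.

4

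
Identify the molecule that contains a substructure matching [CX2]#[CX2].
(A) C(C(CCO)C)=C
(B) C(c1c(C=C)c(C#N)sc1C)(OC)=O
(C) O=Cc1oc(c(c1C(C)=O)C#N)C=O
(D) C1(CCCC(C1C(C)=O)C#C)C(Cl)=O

[CX2]#[CX2] describes a carbon-carbon triple bond (an alkyne).
(A) has a vinyl group (-CH=CH2) but the C=C is a double bond; both carbons are CX3, not CX2.
(B) has a vinyl group (-CH=CH2) but the C=C is a double bond; both carbons are CX3, not CX2.
(C) has a nitrile (-C#N) but the triple bond is C#N, not C#C.
(D) contains an ethynyl group (-C#CH), which satisfies every atom and bond constraint.
So the answer is (D).

D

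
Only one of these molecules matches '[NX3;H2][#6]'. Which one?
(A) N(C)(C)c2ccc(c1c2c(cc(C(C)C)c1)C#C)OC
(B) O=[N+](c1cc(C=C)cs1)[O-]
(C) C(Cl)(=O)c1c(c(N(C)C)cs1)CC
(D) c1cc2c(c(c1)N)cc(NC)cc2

D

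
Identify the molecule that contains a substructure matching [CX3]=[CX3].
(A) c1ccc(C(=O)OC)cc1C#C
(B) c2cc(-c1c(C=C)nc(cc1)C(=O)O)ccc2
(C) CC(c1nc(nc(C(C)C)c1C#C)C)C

[CX3]=[CX3] describes a non-aromatic C=C double bond between two sp2 carbons (an alkene).
(A) has an ethynyl group (-C#CH) but the C-C bond is a triple bond, not a double bond.
(B) contains a vinyl group (-CH=CH2), which satisfies every atom and bond constraint.
(C) has an ethynyl group (-C#CH) but the C-C bond is a triple bond, not a double bond.
So the answer is (B).

B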